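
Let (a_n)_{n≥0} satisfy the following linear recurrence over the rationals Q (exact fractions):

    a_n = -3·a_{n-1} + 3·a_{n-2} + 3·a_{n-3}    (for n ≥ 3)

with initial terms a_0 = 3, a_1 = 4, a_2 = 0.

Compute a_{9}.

34992

a_3 = -3·0 + 3·4 + 3·3 = 21
a_4 = -3·21 + 3·0 + 3·4 = -51
a_5 = -3·-51 + 3·21 + 3·0 = 216
a_6 = -3·216 + 3·-51 + 3·21 = -738
a_7 = -3·-738 + 3·216 + 3·-51 = 2709
a_8 = -3·2709 + 3·-738 + 3·216 = -9693
a_9 = -3·-9693 + 3·2709 + 3·-738 = 34992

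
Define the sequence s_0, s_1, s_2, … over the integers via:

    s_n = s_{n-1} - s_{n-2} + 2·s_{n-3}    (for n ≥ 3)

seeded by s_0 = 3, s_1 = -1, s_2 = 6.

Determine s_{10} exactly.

s_3 = 1·6 + -1·-1 + 2·3 = 13
s_4 = 1·13 + -1·6 + 2·-1 = 5
s_5 = 1·5 + -1·13 + 2·6 = 4
s_6 = 1·4 + -1·5 + 2·13 = 25
s_7 = 1·25 + -1·4 + 2·5 = 31
s_8 = 1·31 + -1·25 + 2·4 = 14
s_9 = 1·14 + -1·31 + 2·25 = 33
s_10 = 1·33 + -1·14 + 2·31 = 81

81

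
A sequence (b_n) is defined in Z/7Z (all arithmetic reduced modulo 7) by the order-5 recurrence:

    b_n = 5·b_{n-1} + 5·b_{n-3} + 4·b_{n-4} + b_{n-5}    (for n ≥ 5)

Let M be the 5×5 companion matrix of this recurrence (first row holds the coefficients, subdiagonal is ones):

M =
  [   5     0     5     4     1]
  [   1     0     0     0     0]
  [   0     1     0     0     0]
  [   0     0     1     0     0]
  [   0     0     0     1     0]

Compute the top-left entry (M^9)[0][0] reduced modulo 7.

(M^9)[0][0] is the top entry after applying M 9 times to the unit state (1, 0, 0, 0, 0). Equivalently it is h_{13} for the auxiliary sequence (h_n) obeying the same recurrence with h_4 = 1 and h_i = 0 for 0 ≤ i < 4:
h_5 = 5·1 + 0·0 + 5·0 + 4·0 + 1·0 = 5
h_6 = 5·5 + 0·1 + 5·0 + 4·0 + 1·0 = 4
h_7 = 5·4 + 0·5 + 5·1 + 4·0 + 1·0 = 4
h_8 = 5·4 + 0·4 + 5·5 + 4·1 + 1·0 = 0
h_9 = 5·0 + 0·4 + 5·4 + 4·5 + 1·1 = 6
h_10 = 5·6 + 0·0 + 5·4 + 4·4 + 1·5 = 1
h_11 = 5·1 + 0·6 + 5·0 + 4·4 + 1·4 = 4
h_12 = 5·4 + 0·1 + 5·6 + 4·0 + 1·4 = 5
h_13 = 5·5 + 0·4 + 5·1 + 4·6 + 1·0 = 5

5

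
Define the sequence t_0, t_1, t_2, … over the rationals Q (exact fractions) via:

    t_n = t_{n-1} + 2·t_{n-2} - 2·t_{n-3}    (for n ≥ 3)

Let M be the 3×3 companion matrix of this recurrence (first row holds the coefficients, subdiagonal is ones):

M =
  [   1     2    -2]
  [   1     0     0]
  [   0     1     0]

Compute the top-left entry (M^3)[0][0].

(M^3)[0][0] is the top entry after applying M 3 times to the unit state (1, 0, 0). Equivalently it is h_{5} for the auxiliary sequence (h_n) obeying the same recurrence with h_2 = 1 and h_i = 0 for 0 ≤ i < 2:
h_3 = 1·1 + 2·0 + -2·0 = 1
h_4 = 1·1 + 2·1 + -2·0 = 3
h_5 = 1·3 + 2·1 + -2·1 = 3

3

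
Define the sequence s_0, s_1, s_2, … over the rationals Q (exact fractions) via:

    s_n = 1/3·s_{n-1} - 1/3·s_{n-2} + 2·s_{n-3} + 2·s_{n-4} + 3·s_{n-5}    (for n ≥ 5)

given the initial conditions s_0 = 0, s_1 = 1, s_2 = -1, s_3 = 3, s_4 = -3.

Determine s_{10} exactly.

2476/243

s_5 = 1/3·-3 + -1/3·3 + 2·-1 + 2·1 + 3·0 = -2
s_6 = 1/3·-2 + -1/3·-3 + 2·3 + 2·-1 + 3·1 = 22/3
s_7 = 1/3·22/3 + -1/3·-2 + 2·-3 + 2·3 + 3·-1 = 1/9
s_8 = 1/3·1/9 + -1/3·22/3 + 2·-2 + 2·-3 + 3·3 = -92/27
s_9 = 1/3·-92/27 + -1/3·1/9 + 2·22/3 + 2·-2 + 3·-3 = 40/81
s_10 = 1/3·40/81 + -1/3·-92/27 + 2·1/9 + 2·22/3 + 3·-2 = 2476/243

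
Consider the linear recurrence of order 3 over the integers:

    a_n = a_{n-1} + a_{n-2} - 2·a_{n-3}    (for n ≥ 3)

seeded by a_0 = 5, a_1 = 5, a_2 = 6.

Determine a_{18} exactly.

-419

a_3 = 1·6 + 1·5 + -2·5 = 1
a_4 = 1·1 + 1·6 + -2·5 = -3
a_5 = 1·-3 + 1·1 + -2·6 = -14
a_6 = 1·-14 + 1·-3 + -2·1 = -19
a_7 = 1·-19 + 1·-14 + -2·-3 = -27
a_8 = 1·-27 + 1·-19 + -2·-14 = -18
a_9 = 1·-18 + 1·-27 + -2·-19 = -7
a_10 = 1·-7 + 1·-18 + -2·-27 = 29
a_11 = 1·29 + 1·-7 + -2·-18 = 58
a_12 = 1·58 + 1·29 + -2·-7 = 101
a_13 = 1·101 + 1·58 + -2·29 = 101
a_14 = 1·101 + 1·101 + -2·58 = 86
a_15 = 1·86 + 1·101 + -2·101 = -15
a_16 = 1·-15 + 1·86 + -2·101 = -131
a_17 = 1·-131 + 1·-15 + -2·86 = -318
a_18 = 1·-318 + 1·-131 + -2·-15 = -419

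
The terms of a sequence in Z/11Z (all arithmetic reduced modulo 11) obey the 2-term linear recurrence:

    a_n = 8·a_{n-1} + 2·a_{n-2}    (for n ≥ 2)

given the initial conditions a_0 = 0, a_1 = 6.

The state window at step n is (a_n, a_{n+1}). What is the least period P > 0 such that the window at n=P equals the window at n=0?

n=0: window = (0, 6)
n=1: window = (6, 4)
n=2: window = (4, 0)
n=3: window = (0, 8)
n=4: window = (8, 9)
n=5: window = (9, 0)
n=6: window = (0, 7)
n=7: window = (7, 1)
n=8: window = (1, 0)
n=9: window = (0, 2)
n=10: window = (2, 5)
n=11: window = (5, 0)
n=12: window = (0, 10)
n=13: window = (10, 3)
n=14: window = (3, 0)
n=15: window = (0, 6)
window at n=15 equals window at n=0 → period = 15

15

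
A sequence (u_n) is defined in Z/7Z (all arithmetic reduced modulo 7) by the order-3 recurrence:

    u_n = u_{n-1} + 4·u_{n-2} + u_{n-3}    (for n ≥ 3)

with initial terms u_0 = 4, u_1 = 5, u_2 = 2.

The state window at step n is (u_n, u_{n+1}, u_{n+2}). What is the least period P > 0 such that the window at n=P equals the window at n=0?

n=0: window = (4, 5, 2)
n=1: window = (5, 2, 5)
n=2: window = (2, 5, 4)
n=3: window = (5, 4, 5)
n=4: window = (4, 5, 5)
n=5: window = (5, 5, 1)
n=6: window = (5, 1, 5)
n=7: window = (1, 5, 0)
n=8: window = (5, 0, 0)
n=9: window = (0, 0, 5)
n=10: window = (0, 5, 5)
n=11: window = (5, 5, 4)
n=12: window = (5, 4, 1)
n=13: window = (4, 1, 1)
n=14: window = (1, 1, 2)
n=15: window = (1, 2, 0)
n=16: window = (2, 0, 2)
n=17: window = (0, 2, 4)
n=18: window = (2, 4, 5)
n=19: window = (4, 5, 2)
window at n=19 equals window at n=0 → period = 19

19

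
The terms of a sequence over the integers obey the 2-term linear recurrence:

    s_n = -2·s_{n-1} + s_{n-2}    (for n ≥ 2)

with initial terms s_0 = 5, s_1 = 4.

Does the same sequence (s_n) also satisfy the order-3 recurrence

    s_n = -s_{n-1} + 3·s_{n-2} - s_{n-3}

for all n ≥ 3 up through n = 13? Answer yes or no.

Terms s_0..s_13: 5, 4, -3, 10, -23, 56, -135, 326, -787, 1900, -4587, 11074, -26735, 64544
n=3: candidate gives 10, actual s_3 = 10 ✓
n=4: candidate gives -23, actual s_4 = -23 ✓
n=5: candidate gives 56, actual s_5 = 56 ✓
n=6: candidate gives -135, actual s_6 = -135 ✓
n=7: candidate gives 326, actual s_7 = 326 ✓
n=8: candidate gives -787, actual s_8 = -787 ✓
n=9: candidate gives 1900, actual s_9 = 1900 ✓
n=10: candidate gives -4587, actual s_10 = -4587 ✓
n=11: candidate gives 11074, actual s_11 = 11074 ✓
n=12: candidate gives -26735, actual s_12 = -26735 ✓
n=13: candidate gives 64544, actual s_13 = 64544 ✓

yes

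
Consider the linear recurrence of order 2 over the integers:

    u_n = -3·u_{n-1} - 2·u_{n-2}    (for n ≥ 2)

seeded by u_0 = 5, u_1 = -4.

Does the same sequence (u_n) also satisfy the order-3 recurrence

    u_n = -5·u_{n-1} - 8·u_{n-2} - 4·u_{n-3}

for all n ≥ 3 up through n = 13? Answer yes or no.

yes

Terms u_0..u_13: 5, -4, 2, 2, -10, 26, -58, 122, -250, 506, -1018, 2042, -4090, 8186
n=3: candidate gives 2, actual u_3 = 2 ✓
n=4: candidate gives -10, actual u_4 = -10 ✓
n=5: candidate gives 26, actual u_5 = 26 ✓
n=6: candidate gives -58, actual u_6 = -58 ✓
n=7: candidate gives 122, actual u_7 = 122 ✓
n=8: candidate gives -250, actual u_8 = -250 ✓
n=9: candidate gives 506, actual u_9 = 506 ✓
n=10: candidate gives -1018, actual u_10 = -1018 ✓
n=11: candidate gives 2042, actual u_11 = 2042 ✓
n=12: candidate gives -4090, actual u_12 = -4090 ✓
n=13: candidate gives 8186, actual u_13 = 8186 ✓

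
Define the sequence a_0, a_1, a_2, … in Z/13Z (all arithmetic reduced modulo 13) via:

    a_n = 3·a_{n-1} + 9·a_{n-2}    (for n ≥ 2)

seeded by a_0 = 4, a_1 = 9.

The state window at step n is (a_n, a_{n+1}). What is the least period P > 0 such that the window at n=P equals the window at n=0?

84

n=0: window = (4, 9)
n=1: window = (9, 11)
n=2: window = (11, 10)
n=3: window = (10, 12)
n=4: window = (12, 9)
n=5: window = (9, 5)
n=6: window = (5, 5)
n=7: window = (5, 8)
n=8: window = (8, 4)
n=9: window = (4, 6)
n=10: window = (6, 2)
n=11: window = (2, 8)
n=12: window = (8, 3)
n=13: window = (3, 3)
n=14: window = (3, 10)
n=15: window = (10, 5)
n=16: window = (5, 1)
n=17: window = (1, 9)
n=18: window = (9, 10)
n=19: window = (10, 7)
n=20: window = (7, 7)
n=21: window = (7, 6)
n=22: window = (6, 3)
n=23: window = (3, 11)
n=24: window = (11, 8)
n=25: window = (8, 6)
n=26: window = (6, 12)
n=27: window = (12, 12)
n=28: window = (12, 1)
n=29: window = (1, 7)
n=30: window = (7, 4)
n=31: window = (4, 10)
n=32: window = (10, 1)
n=33: window = (1, 2)
n=34: window = (2, 2)
n=35: window = (2, 11)
n=36: window = (11, 12)
n=37: window = (12, 5)
n=38: window = (5, 6)
n=39: window = (6, 11)
n=40: window = (11, 9)
…
n=82: window = (2, 4)
n=83: window = (4, 4)
n=84: window = (4, 9)
window at n=84 equals window at n=0 → period = 84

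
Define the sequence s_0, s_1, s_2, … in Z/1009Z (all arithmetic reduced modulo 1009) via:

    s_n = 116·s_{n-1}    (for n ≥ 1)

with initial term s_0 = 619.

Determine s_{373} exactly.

s_1 = 116·619 = 165
s_2 = 116·165 = 978
s_3 = 116·978 = 440
s_4 = 116·440 = 590
s_5 = 116·590 = 837
s_6 = 116·837 = 228
s_7 = 116·228 = 214
s_8 = 116·214 = 608
s_9 = 116·608 = 907
s_10 = 116·907 = 276
s_11 = 116·276 = 737
s_12 = 116·737 = 736
s_13 = 116·736 = 620
s_14 = 116·620 = 281
s_15 = 116·281 = 308
s_16 = 116·308 = 413
s_17 = 116·413 = 485
s_18 = 116·485 = 765
s_19 = 116·765 = 957
s_20 = 116·957 = 22
s_21 = 116·22 = 534
s_22 = 116·534 = 395
s_23 = 116·395 = 415
s_24 = 116·415 = 717
s_25 = 116·717 = 434
s_26 = 116·434 = 903
s_27 = 116·903 = 821
s_28 = 116·821 = 390
s_29 = 116·390 = 844
s_30 = 116·844 = 31
s_31 = 116·31 = 569
s_32 = 116·569 = 419
s_33 = 116·419 = 172
s_34 = 116·172 = 781
s_35 = 116·781 = 795
s_36 = 116·795 = 401
s_37 = 116·401 = 102
s_38 = 116·102 = 733
s_39 = 116·733 = 272
s_40 = 116·272 = 273
s_41 = 116·273 = 389
s_42 = 116·389 = 728
s_43 = 116·728 = 701
s_44 = 116·701 = 596
s_45 = 116·596 = 524
s_46 = 116·524 = 244
s_47 = 116·244 = 52
s_48 = 116·52 = 987
s_49 = 116·987 = 475
s_50 = 116·475 = 614
s_51 = 116·614 = 594
s_52 = 116·594 = 292
s_53 = 116·292 = 575
s_54 = 116·575 = 106
s_55 = 116·106 = 188
s_56 = 116·188 = 619
(s_56) = (619) = (s_0), so the sequence has period 56.
373 ≡ 37 (mod 56), hence s_373 = s_37 = 102.

102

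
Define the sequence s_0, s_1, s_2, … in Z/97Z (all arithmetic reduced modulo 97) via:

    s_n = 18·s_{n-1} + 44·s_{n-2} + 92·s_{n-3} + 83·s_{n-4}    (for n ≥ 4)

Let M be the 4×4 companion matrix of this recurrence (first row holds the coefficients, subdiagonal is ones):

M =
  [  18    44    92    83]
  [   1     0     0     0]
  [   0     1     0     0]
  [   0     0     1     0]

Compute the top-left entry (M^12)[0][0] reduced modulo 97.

39

(M^12)[0][0] is the top entry after applying M 12 times to the unit state (1, 0, 0, 0). Equivalently it is h_{15} for the auxiliary sequence (h_n) obeying the same recurrence with h_3 = 1 and h_i = 0 for 0 ≤ i < 3:
h_4 = 18·1 + 44·0 + 92·0 + 83·0 = 18
h_5 = 18·18 + 44·1 + 92·0 + 83·0 = 77
h_6 = 18·77 + 44·18 + 92·1 + 83·0 = 39
h_7 = 18·39 + 44·77 + 92·18 + 83·1 = 9
h_8 = 18·9 + 44·39 + 92·77 + 83·18 = 77
h_9 = 18·77 + 44·9 + 92·39 + 83·77 = 24
h_10 = 18·24 + 44·77 + 92·9 + 83·39 = 28
h_11 = 18·28 + 44·24 + 92·77 + 83·9 = 79
h_12 = 18·79 + 44·28 + 92·24 + 83·77 = 1
h_13 = 18·1 + 44·79 + 92·28 + 83·24 = 11
h_14 = 18·11 + 44·1 + 92·79 + 83·28 = 37
h_15 = 18·37 + 44·11 + 92·1 + 83·79 = 39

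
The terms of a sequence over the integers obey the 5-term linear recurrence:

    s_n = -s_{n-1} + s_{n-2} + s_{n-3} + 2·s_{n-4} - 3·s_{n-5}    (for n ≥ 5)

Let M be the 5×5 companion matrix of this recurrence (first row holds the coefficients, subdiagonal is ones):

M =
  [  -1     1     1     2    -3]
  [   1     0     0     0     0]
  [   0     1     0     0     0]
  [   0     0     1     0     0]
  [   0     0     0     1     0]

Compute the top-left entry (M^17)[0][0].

-14696

(M^17)[0][0] is the top entry after applying M 17 times to the unit state (1, 0, 0, 0, 0). Equivalently it is h_{21} for the auxiliary sequence (h_n) obeying the same recurrence with h_4 = 1 and h_i = 0 for 0 ≤ i < 4:
h_5 = -1·1 + 1·0 + 1·0 + 2·0 + -3·0 = -1
h_6 = -1·-1 + 1·1 + 1·0 + 2·0 + -3·0 = 2
h_7 = -1·2 + 1·-1 + 1·1 + 2·0 + -3·0 = -2
h_8 = -1·-2 + 1·2 + 1·-1 + 2·1 + -3·0 = 5
h_9 = -1·5 + 1·-2 + 1·2 + 2·-1 + -3·1 = -10
h_10 = -1·-10 + 1·5 + 1·-2 + 2·2 + -3·-1 = 20
h_11 = -1·20 + 1·-10 + 1·5 + 2·-2 + -3·2 = -35
h_12 = -1·-35 + 1·20 + 1·-10 + 2·5 + -3·-2 = 61
h_13 = -1·61 + 1·-35 + 1·20 + 2·-10 + -3·5 = -111
h_14 = -1·-111 + 1·61 + 1·-35 + 2·20 + -3·-10 = 207
h_15 = -1·207 + 1·-111 + 1·61 + 2·-35 + -3·20 = -387
h_16 = -1·-387 + 1·207 + 1·-111 + 2·61 + -3·-35 = 710
h_17 = -1·710 + 1·-387 + 1·207 + 2·-111 + -3·61 = -1295
h_18 = -1·-1295 + 1·710 + 1·-387 + 2·207 + -3·-111 = 2365
h_19 = -1·2365 + 1·-1295 + 1·710 + 2·-387 + -3·207 = -4345
h_20 = -1·-4345 + 1·2365 + 1·-1295 + 2·710 + -3·-387 = 7996
h_21 = -1·7996 + 1·-4345 + 1·2365 + 2·-1295 + -3·710 = -14696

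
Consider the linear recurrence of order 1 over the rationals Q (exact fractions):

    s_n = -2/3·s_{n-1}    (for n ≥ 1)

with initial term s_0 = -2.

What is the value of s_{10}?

-2048/59049

s_1 = -2/3·-2 = 4/3
s_2 = -2/3·4/3 = -8/9
s_3 = -2/3·-8/9 = 16/27
s_4 = -2/3·16/27 = -32/81
s_5 = -2/3·-32/81 = 64/243
s_6 = -2/3·64/243 = -128/729
s_7 = -2/3·-128/729 = 256/2187
s_8 = -2/3·256/2187 = -512/6561
s_9 = -2/3·-512/6561 = 1024/19683
s_10 = -2/3·1024/19683 = -2048/59049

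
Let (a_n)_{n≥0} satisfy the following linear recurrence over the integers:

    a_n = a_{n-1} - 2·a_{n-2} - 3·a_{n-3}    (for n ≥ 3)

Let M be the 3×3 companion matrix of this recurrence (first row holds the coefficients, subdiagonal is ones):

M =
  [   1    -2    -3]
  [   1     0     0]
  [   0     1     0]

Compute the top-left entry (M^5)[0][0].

(M^5)[0][0] is the top entry after applying M 5 times to the unit state (1, 0, 0). Equivalently it is h_{7} for the auxiliary sequence (h_n) obeying the same recurrence with h_2 = 1 and h_i = 0 for 0 ≤ i < 2:
h_3 = 1·1 + -2·0 + -3·0 = 1
h_4 = 1·1 + -2·1 + -3·0 = -1
h_5 = 1·-1 + -2·1 + -3·1 = -6
h_6 = 1·-6 + -2·-1 + -3·1 = -7
h_7 = 1·-7 + -2·-6 + -3·-1 = 8

8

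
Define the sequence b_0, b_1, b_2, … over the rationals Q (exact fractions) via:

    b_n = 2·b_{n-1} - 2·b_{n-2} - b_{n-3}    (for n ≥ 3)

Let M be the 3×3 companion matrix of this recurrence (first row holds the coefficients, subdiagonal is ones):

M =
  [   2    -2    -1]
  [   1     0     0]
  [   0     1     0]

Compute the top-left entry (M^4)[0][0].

-8

(M^4)[0][0] is the top entry after applying M 4 times to the unit state (1, 0, 0). Equivalently it is h_{6} for the auxiliary sequence (h_n) obeying the same recurrence with h_2 = 1 and h_i = 0 for 0 ≤ i < 2:
h_3 = 2·1 + -2·0 + -1·0 = 2
h_4 = 2·2 + -2·1 + -1·0 = 2
h_5 = 2·2 + -2·2 + -1·1 = -1
h_6 = 2·-1 + -2·2 + -1·2 = -8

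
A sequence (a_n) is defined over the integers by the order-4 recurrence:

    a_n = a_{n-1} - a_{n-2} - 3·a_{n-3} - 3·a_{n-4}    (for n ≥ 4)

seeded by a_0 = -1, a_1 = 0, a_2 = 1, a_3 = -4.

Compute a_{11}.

-316

a_4 = 1·-4 + -1·1 + -3·0 + -3·-1 = -2
a_5 = 1·-2 + -1·-4 + -3·1 + -3·0 = -1
a_6 = 1·-1 + -1·-2 + -3·-4 + -3·1 = 10
a_7 = 1·10 + -1·-1 + -3·-2 + -3·-4 = 29
a_8 = 1·29 + -1·10 + -3·-1 + -3·-2 = 28
a_9 = 1·28 + -1·29 + -3·10 + -3·-1 = -28
a_10 = 1·-28 + -1·28 + -3·29 + -3·10 = -173
a_11 = 1·-173 + -1·-28 + -3·28 + -3·29 = -316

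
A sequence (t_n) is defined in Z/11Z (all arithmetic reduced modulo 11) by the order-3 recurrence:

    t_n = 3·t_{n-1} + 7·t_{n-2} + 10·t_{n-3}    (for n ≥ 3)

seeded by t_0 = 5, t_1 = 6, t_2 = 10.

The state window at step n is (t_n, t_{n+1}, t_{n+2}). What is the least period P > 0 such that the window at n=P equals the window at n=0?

120

n=0: window = (5, 6, 10)
n=1: window = (6, 10, 1)
n=2: window = (10, 1, 1)
n=3: window = (1, 1, 0)
n=4: window = (1, 0, 6)
n=5: window = (0, 6, 6)
n=6: window = (6, 6, 5)
n=7: window = (6, 5, 7)
n=8: window = (5, 7, 6)
n=9: window = (7, 6, 7)
n=10: window = (6, 7, 1)
n=11: window = (7, 1, 2)
n=12: window = (1, 2, 6)
n=13: window = (2, 6, 9)
n=14: window = (6, 9, 1)
n=15: window = (9, 1, 5)
n=16: window = (1, 5, 2)
n=17: window = (5, 2, 7)
n=18: window = (2, 7, 8)
n=19: window = (7, 8, 5)
n=20: window = (8, 5, 9)
n=21: window = (5, 9, 10)
n=22: window = (9, 10, 0)
n=23: window = (10, 0, 6)
n=24: window = (0, 6, 8)
n=25: window = (6, 8, 0)
n=26: window = (8, 0, 6)
n=27: window = (0, 6, 10)
n=28: window = (6, 10, 6)
n=29: window = (10, 6, 5)
n=30: window = (6, 5, 3)
n=31: window = (5, 3, 5)
n=32: window = (3, 5, 9)
n=33: window = (5, 9, 4)
n=34: window = (9, 4, 4)
n=35: window = (4, 4, 9)
n=36: window = (4, 9, 7)
n=37: window = (9, 7, 3)
n=38: window = (7, 3, 5)
n=39: window = (3, 5, 7)
n=40: window = (5, 7, 9)
…
n=118: window = (2, 10, 5)
n=119: window = (10, 5, 6)
n=120: window = (5, 6, 10)
window at n=120 equals window at n=0 → period = 120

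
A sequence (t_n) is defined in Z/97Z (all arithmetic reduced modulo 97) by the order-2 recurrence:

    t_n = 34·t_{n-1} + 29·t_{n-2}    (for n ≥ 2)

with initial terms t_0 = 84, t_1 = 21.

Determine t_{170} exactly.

t_2 = 34·21 + 29·84 = 46
t_3 = 34·46 + 29·21 = 39
t_4 = 34·39 + 29·46 = 41
t_5 = 34·41 + 29·39 = 3
t_6 = 34·3 + 29·41 = 30
t_7 = 34·30 + 29·3 = 40
t_8 = 34·40 + 29·30 = 96
t_9 = 34·96 + 29·40 = 59
t_10 = 34·59 + 29·96 = 37
t_11 = 34·37 + 29·59 = 59
t_12 = 34·59 + 29·37 = 72
t_13 = 34·72 + 29·59 = 85
t_14 = 34·85 + 29·72 = 31
t_15 = 34·31 + 29·85 = 27
t_16 = 34·27 + 29·31 = 71
t_17 = 34·71 + 29·27 = 93
t_18 = 34·93 + 29·71 = 80
t_19 = 34·80 + 29·93 = 82
t_20 = 34·82 + 29·80 = 64
t_21 = 34·64 + 29·82 = 92
t_22 = 34·92 + 29·64 = 37
t_23 = 34·37 + 29·92 = 46
t_24 = 34·46 + 29·37 = 18
t_25 = 34·18 + 29·46 = 6
t_26 = 34·6 + 29·18 = 47
t_27 = 34·47 + 29·6 = 26
t_28 = 34·26 + 29·47 = 16
t_29 = 34·16 + 29·26 = 37
t_30 = 34·37 + 29·16 = 73
t_31 = 34·73 + 29·37 = 63
t_32 = 34·63 + 29·73 = 88
t_33 = 34·88 + 29·63 = 66
t_34 = 34·66 + 29·88 = 43
t_35 = 34·43 + 29·66 = 78
t_36 = 34·78 + 29·43 = 19
t_37 = 34·19 + 29·78 = 95
t_38 = 34·95 + 29·19 = 95
t_39 = 34·95 + 29·95 = 68
t_40 = 34·68 + 29·95 = 23
t_41 = 34·23 + 29·68 = 38
t_42 = 34·38 + 29·23 = 19
t_43 = 34·19 + 29·38 = 2
t_44 = 34·2 + 29·19 = 37
t_45 = 34·37 + 29·2 = 55
t_46 = 34·55 + 29·37 = 33
t_47 = 34·33 + 29·55 = 1
t_48 = 34·1 + 29·33 = 21
t_49 = 34·21 + 29·1 = 64
t_50 = 34·64 + 29·21 = 69
t_51 = 34·69 + 29·64 = 31
t_52 = 34·31 + 29·69 = 48
t_53 = 34·48 + 29·31 = 9
t_54 = 34·9 + 29·48 = 49
t_55 = 34·49 + 29·9 = 84
t_56 = 34·84 + 29·49 = 9
t_57 = 34·9 + 29·84 = 26
t_58 = 34·26 + 29·9 = 78
t_59 = 34·78 + 29·26 = 11
t_60 = 34·11 + 29·78 = 17
t_61 = 34·17 + 29·11 = 24
t_62 = 34·24 + 29·17 = 48
t_63 = 34·48 + 29·24 = 0
t_64 = 34·0 + 29·48 = 34
t_65 = 34·34 + 29·0 = 89
t_66 = 34·89 + 29·34 = 35
t_67 = 34·35 + 29·89 = 85
t_68 = 34·85 + 29·35 = 25
t_69 = 34·25 + 29·85 = 17
t_70 = 34·17 + 29·25 = 42
t_71 = 34·42 + 29·17 = 78
t_72 = 34·78 + 29·42 = 87
t_73 = 34·87 + 29·78 = 79
t_74 = 34·79 + 29·87 = 68
t_75 = 34·68 + 29·79 = 44
t_76 = 34·44 + 29·68 = 73
t_77 = 34·73 + 29·44 = 72
t_78 = 34·72 + 29·73 = 6
t_79 = 34·6 + 29·72 = 61
t_80 = 34·61 + 29·6 = 17
t_81 = 34·17 + 29·61 = 19
t_82 = 34·19 + 29·17 = 72
t_83 = 34·72 + 29·19 = 89
t_84 = 34·89 + 29·72 = 70
t_85 = 34·70 + 29·89 = 14
t_86 = 34·14 + 29·70 = 81
t_87 = 34·81 + 29·14 = 56
t_88 = 34·56 + 29·81 = 82
t_89 = 34·82 + 29·56 = 47
t_90 = 34·47 + 29·82 = 96
t_91 = 34·96 + 29·47 = 68
t_92 = 34·68 + 29·96 = 52
t_93 = 34·52 + 29·68 = 54
t_94 = 34·54 + 29·52 = 46
t_95 = 34·46 + 29·54 = 26
t_96 = 34·26 + 29·46 = 84
t_97 = 34·84 + 29·26 = 21
t_98 = 34·21 + 29·84 = 46
t_99 = 34·46 + 29·21 = 39
t_100 = 34·39 + 29·46 = 41
t_101 = 34·41 + 29·39 = 3
t_102 = 34·3 + 29·41 = 30
t_103 = 34·30 + 29·3 = 40
t_104 = 34·40 + 29·30 = 96
t_105 = 34·96 + 29·40 = 59
t_106 = 34·59 + 29·96 = 37
t_107 = 34·37 + 29·59 = 59
t_108 = 34·59 + 29·37 = 72
t_109 = 34·72 + 29·59 = 85
t_110 = 34·85 + 29·72 = 31
t_111 = 34·31 + 29·85 = 27
t_112 = 34·27 + 29·31 = 71
t_113 = 34·71 + 29·27 = 93
t_114 = 34·93 + 29·71 = 80
t_115 = 34·80 + 29·93 = 82
t_116 = 34·82 + 29·80 = 64
t_117 = 34·64 + 29·82 = 92
t_118 = 34·92 + 29·64 = 37
t_119 = 34·37 + 29·92 = 46
t_120 = 34·46 + 29·37 = 18
t_121 = 34·18 + 29·46 = 6
t_122 = 34·6 + 29·18 = 47
t_123 = 34·47 + 29·6 = 26
t_124 = 34·26 + 29·47 = 16
t_125 = 34·16 + 29·26 = 37
t_126 = 34·37 + 29·16 = 73
t_127 = 34·73 + 29·37 = 63
t_128 = 34·63 + 29·73 = 88
t_129 = 34·88 + 29·63 = 66
t_130 = 34·66 + 29·88 = 43
t_131 = 34·43 + 29·66 = 78
t_132 = 34·78 + 29·43 = 19
t_133 = 34·19 + 29·78 = 95
t_134 = 34·95 + 29·19 = 95
t_135 = 34·95 + 29·95 = 68
t_136 = 34·68 + 29·95 = 23
t_137 = 34·23 + 29·68 = 38
t_138 = 34·38 + 29·23 = 19
t_139 = 34·19 + 29·38 = 2
t_140 = 34·2 + 29·19 = 37
t_141 = 34·37 + 29·2 = 55
t_142 = 34·55 + 29·37 = 33
t_143 = 34·33 + 29·55 = 1
t_144 = 34·1 + 29·33 = 21
t_145 = 34·21 + 29·1 = 64
t_146 = 34·64 + 29·21 = 69
t_147 = 34·69 + 29·64 = 31
t_148 = 34·31 + 29·69 = 48
t_149 = 34·48 + 29·31 = 9
t_150 = 34·9 + 29·48 = 49
t_151 = 34·49 + 29·9 = 84
t_152 = 34·84 + 29·49 = 9
t_153 = 34·9 + 29·84 = 26
t_154 = 34·26 + 29·9 = 78
t_155 = 34·78 + 29·26 = 11
t_156 = 34·11 + 29·78 = 17
t_157 = 34·17 + 29·11 = 24
t_158 = 34·24 + 29·17 = 48
t_159 = 34·48 + 29·24 = 0
t_160 = 34·0 + 29·48 = 34
t_161 = 34·34 + 29·0 = 89
t_162 = 34·89 + 29·34 = 35
t_163 = 34·35 + 29·89 = 85
t_164 = 34·85 + 29·35 = 25
t_165 = 34·25 + 29·85 = 17
t_166 = 34·17 + 29·25 = 42
t_167 = 34·42 + 29·17 = 78
t_168 = 34·78 + 29·42 = 87
t_169 = 34·87 + 29·78 = 79
t_170 = 34·79 + 29·87 = 68

68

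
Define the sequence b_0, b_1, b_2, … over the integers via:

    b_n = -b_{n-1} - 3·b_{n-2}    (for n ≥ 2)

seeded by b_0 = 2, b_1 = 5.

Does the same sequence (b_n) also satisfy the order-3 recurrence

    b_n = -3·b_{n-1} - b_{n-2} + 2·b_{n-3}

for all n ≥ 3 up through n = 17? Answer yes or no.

Terms b_0..b_17: 2, 5, -11, -4, 37, -25, -86, 161, 97, -580, 289, 1451, -2318, -2035, 8989, -2884, -24083, 32735
n=3: candidate gives 32, actual b_3 = -4 ✗

no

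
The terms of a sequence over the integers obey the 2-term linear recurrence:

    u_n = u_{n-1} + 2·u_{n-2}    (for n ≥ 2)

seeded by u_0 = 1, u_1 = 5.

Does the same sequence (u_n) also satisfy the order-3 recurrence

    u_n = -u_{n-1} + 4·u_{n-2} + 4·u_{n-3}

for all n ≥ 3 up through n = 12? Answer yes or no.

yes

Terms u_0..u_12: 1, 5, 7, 17, 31, 65, 127, 257, 511, 1025, 2047, 4097, 8191
n=3: candidate gives 17, actual u_3 = 17 ✓
n=4: candidate gives 31, actual u_4 = 31 ✓
n=5: candidate gives 65, actual u_5 = 65 ✓
n=6: candidate gives 127, actual u_6 = 127 ✓
n=7: candidate gives 257, actual u_7 = 257 ✓
n=8: candidate gives 511, actual u_8 = 511 ✓
n=9: candidate gives 1025, actual u_9 = 1025 ✓
n=10: candidate gives 2047, actual u_10 = 2047 ✓
n=11: candidate gives 4097, actual u_11 = 4097 ✓
n=12: candidate gives 8191, actual u_12 = 8191 ✓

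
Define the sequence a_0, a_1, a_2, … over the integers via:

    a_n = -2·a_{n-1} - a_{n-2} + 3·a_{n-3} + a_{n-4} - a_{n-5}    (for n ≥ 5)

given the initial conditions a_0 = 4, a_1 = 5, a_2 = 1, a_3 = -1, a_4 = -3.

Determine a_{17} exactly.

a_5 = -2·-3 + -1·-1 + 3·1 + 1·5 + -1·4 = 11
a_6 = -2·11 + -1·-3 + 3·-1 + 1·1 + -1·5 = -26
a_7 = -2·-26 + -1·11 + 3·-3 + 1·-1 + -1·1 = 30
a_8 = -2·30 + -1·-26 + 3·11 + 1·-3 + -1·-1 = -3
a_9 = -2·-3 + -1·30 + 3·-26 + 1·11 + -1·-3 = -88
a_10 = -2·-88 + -1·-3 + 3·30 + 1·-26 + -1·11 = 232
a_11 = -2·232 + -1·-88 + 3·-3 + 1·30 + -1·-26 = -329
a_12 = -2·-329 + -1·232 + 3·-88 + 1·-3 + -1·30 = 129
a_13 = -2·129 + -1·-329 + 3·232 + 1·-88 + -1·-3 = 682
a_14 = -2·682 + -1·129 + 3·-329 + 1·232 + -1·-88 = -2160
a_15 = -2·-2160 + -1·682 + 3·129 + 1·-329 + -1·232 = 3464
a_16 = -2·3464 + -1·-2160 + 3·682 + 1·129 + -1·-329 = -2264
a_17 = -2·-2264 + -1·3464 + 3·-2160 + 1·682 + -1·129 = -4863

-4863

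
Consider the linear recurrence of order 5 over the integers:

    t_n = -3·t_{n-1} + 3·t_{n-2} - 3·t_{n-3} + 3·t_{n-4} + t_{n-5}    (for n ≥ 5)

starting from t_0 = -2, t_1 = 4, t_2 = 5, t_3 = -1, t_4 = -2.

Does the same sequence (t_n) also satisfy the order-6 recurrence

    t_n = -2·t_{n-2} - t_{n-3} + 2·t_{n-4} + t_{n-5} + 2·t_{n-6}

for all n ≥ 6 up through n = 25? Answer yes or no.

no

Terms t_0..t_25: -2, 4, 5, -1, -2, -2, 22, -64, 257, -1037, 4138, -16466, 65630, -261556, 1042333, -4153817, 16553542, -65968114, 262891862, -1047659672, 4175065753, -16638202661, 66305491730, -264236367586, 1053017723518, -4196418290732
n=6: candidate gives 15, actual t_6 = 22 ✗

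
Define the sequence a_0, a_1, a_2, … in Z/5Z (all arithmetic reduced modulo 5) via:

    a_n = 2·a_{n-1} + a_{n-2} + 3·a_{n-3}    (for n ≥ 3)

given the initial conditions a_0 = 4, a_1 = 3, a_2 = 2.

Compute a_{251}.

4

a_3 = 2·2 + 1·3 + 3·4 = 4
a_4 = 2·4 + 1·2 + 3·3 = 4
a_5 = 2·4 + 1·4 + 3·2 = 3
a_6 = 2·3 + 1·4 + 3·4 = 2
(a_4, a_5, a_6) = (4, 3, 2) = (a_0, a_1, a_2), so the sequence has period 4.
251 ≡ 3 (mod 4), hence a_251 = a_3 = 4.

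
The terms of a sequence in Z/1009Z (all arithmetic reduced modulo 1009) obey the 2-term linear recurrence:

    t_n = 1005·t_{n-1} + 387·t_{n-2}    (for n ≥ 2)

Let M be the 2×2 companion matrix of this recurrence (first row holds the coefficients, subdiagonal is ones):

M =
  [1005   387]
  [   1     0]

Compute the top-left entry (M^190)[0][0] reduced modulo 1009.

(M^190)[0][0] is the top entry after applying M 190 times to the unit state (1, 0). Equivalently it is h_{191} for the auxiliary sequence (h_n) obeying the same recurrence with h_1 = 1 and h_i = 0 for 0 ≤ i < 1:
h_2 = 1005·1 + 387·0 = 1005
h_3 = 1005·1005 + 387·1 = 403
h_4 = 1005·403 + 387·1005 = 876
h_5 = 1005·876 + 387·403 = 98
h_6 = 1005·98 + 387·876 = 605
h_7 = 1005·605 + 387·98 = 191
Continuing the recurrence:
  h_8 = 292;  h_9 = 101;  h_10 = 601;  h_11 = 359;  h_12 = 90;  h_13 = 340
  h_14 = 173;  h_15 = 727;  h_16 = 476;  h_17 = 961;  h_18 = 766;  h_19 = 558
  h_20 = 591;  h_21 = 683;  h_22 = 978;  h_23 = 87;  h_24 = 772;  h_25 = 311
  h_26 = 874;  h_27 = 826;  h_28 = 955;  h_29 = 25;  h_30 = 191;  h_31 = 839
  h_32 = 940;  h_33 = 71;  h_34 = 256;  h_35 = 219;  h_36 = 323;  h_37 = 723
  h_38 = 20;  h_39 = 228;  h_40 = 774;  h_41 = 384;  h_42 = 347;  h_43 = 915
  h_44 = 468;  h_45 = 92;  h_46 = 137;  h_47 = 750;  h_48 = 578;  h_49 = 373
  h_50 = 214;  h_51 = 217;  h_52 = 221;  h_53 = 357;  h_54 = 352;  h_55 = 536
  h_56 = 892;  h_57 = 46;  h_58 = 951;  h_59 = 881;  h_60 = 264;  h_61 = 867
  h_62 = 827;  h_63 = 260;  h_64 = 165;  h_65 = 69;  h_66 = 12;  h_67 = 421
  h_68 = 942;  h_69 = 746;  h_70 = 348;  h_71 = 754;  h_72 = 490;  h_73 = 255
  h_74 = 936;  h_75 = 95;  h_76 = 630;  h_77 = 948;  h_78 = 885;  h_79 = 96
  h_80 = 60;  h_81 = 588;  h_82 = 688;  h_83 = 806;  h_84 = 692;  h_85 = 400
  h_86 = 837;  h_87 = 102;  h_88 = 631;  h_89 = 626;  h_90 = 542;  h_91 = 961
  h_92 = 74;  h_93 = 299;  h_94 = 199;  h_95 = 900;  h_96 = 765;  h_97 = 162
  h_98 = 779;  h_99 = 47;  h_100 = 603;  h_101 = 642;  h_102 = 741;  h_103 = 303
  h_104 = 8;  h_105 = 185;  h_106 = 338;  h_107 = 622;  h_108 = 175;  h_109 = 881
  h_110 = 634;  h_111 = 396;  h_112 = 605;  h_113 = 491;  h_114 = 101;  h_115 = 930
  h_116 = 52;  h_117 = 498;  h_118 = 979;  h_119 = 127;  h_120 = 999;  h_121 = 757
  h_122 = 165;  h_123 = 698;  h_124 = 523;  h_125 = 649;  h_126 = 23;  h_127 = 839
  h_128 = 500;  h_129 = 822;  h_130 = 520;  h_131 = 217;  h_132 = 590;  h_133 = 899
  h_134 = 736;  h_135 = 900;  h_136 = 730;  h_137 = 302;  h_138 = 800;  h_139 = 666
  h_140 = 200;  h_141 = 656;  h_142 = 110;  h_143 = 173;  h_144 = 509;  h_145 = 339
  h_146 = 890;  h_147 = 499;  h_148 = 383;  h_149 = 880;  h_150 = 414;  h_151 = 889
  h_152 = 267;  h_153 = 924;  h_154 = 751;  h_155 = 425;  h_156 = 363;  h_157 = 574
  h_158 = 961;  h_159 = 350;  h_160 = 204;  h_161 = 437;  h_162 = 516;  h_163 = 570
  h_164 = 657;  h_165 = 18;  h_166 = 928;  h_167 = 227;  h_168 = 33;  h_169 = 943
  h_170 = 927;  h_171 = 11;  h_172 = 510;  h_173 = 199;  h_174 = 828;  h_175 = 44
  h_176 = 407;  h_177 = 265;  h_178 = 54;  h_179 = 430;  h_180 = 7;  h_181 = 906
  h_182 = 94;  h_183 = 123;  h_184 = 571;  h_185 = 921;  h_186 = 358;  h_187 = 836
  h_188 = 1005;  h_189 = 668
h_190 = 1005·668 + 387·1005 = 825
h_191 = 1005·825 + 387·668 = 948

948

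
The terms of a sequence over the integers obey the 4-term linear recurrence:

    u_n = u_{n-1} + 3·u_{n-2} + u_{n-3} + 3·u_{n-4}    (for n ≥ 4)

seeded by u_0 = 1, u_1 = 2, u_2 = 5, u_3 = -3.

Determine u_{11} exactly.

6858

u_4 = 1·-3 + 3·5 + 1·2 + 3·1 = 17
u_5 = 1·17 + 3·-3 + 1·5 + 3·2 = 19
u_6 = 1·19 + 3·17 + 1·-3 + 3·5 = 82
u_7 = 1·82 + 3·19 + 1·17 + 3·-3 = 147
u_8 = 1·147 + 3·82 + 1·19 + 3·17 = 463
u_9 = 1·463 + 3·147 + 1·82 + 3·19 = 1043
u_10 = 1·1043 + 3·463 + 1·147 + 3·82 = 2825
u_11 = 1·2825 + 3·1043 + 1·463 + 3·147 = 6858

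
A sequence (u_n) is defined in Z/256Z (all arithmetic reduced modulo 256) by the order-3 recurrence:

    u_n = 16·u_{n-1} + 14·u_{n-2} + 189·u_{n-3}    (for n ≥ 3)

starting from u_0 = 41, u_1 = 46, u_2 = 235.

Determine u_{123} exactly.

137

u_3 = 16·235 + 14·46 + 189·41 = 121
u_4 = 16·121 + 14·235 + 189·46 = 96
u_5 = 16·96 + 14·121 + 189·235 = 29
u_6 = 16·29 + 14·96 + 189·121 = 101
u_7 = 16·101 + 14·29 + 189·96 = 198
u_8 = 16·198 + 14·101 + 189·29 = 79
u_9 = 16·79 + 14·198 + 189·101 = 85
u_10 = 16·85 + 14·79 + 189·198 = 208
u_11 = 16·208 + 14·85 + 189·79 = 249
u_12 = 16·249 + 14·208 + 189·85 = 177
u_13 = 16·177 + 14·249 + 189·208 = 62
u_14 = 16·62 + 14·177 + 189·249 = 99
u_15 = 16·99 + 14·62 + 189·177 = 65
u_16 = 16·65 + 14·99 + 189·62 = 64
u_17 = 16·64 + 14·65 + 189·99 = 165
u_18 = 16·165 + 14·64 + 189·65 = 205
u_19 = 16·205 + 14·165 + 189·64 = 22
u_20 = 16·22 + 14·205 + 189·165 = 103
u_21 = 16·103 + 14·22 + 189·205 = 253
u_22 = 16·253 + 14·103 + 189·22 = 176
u_23 = 16·176 + 14·253 + 189·103 = 225
u_24 = 16·225 + 14·176 + 189·253 = 121
u_25 = 16·121 + 14·225 + 189·176 = 206
u_26 = 16·206 + 14·121 + 189·225 = 155
u_27 = 16·155 + 14·206 + 189·121 = 73
u_28 = 16·73 + 14·155 + 189·206 = 32
u_29 = 16·32 + 14·73 + 189·155 = 109
u_30 = 16·109 + 14·32 + 189·73 = 117
u_31 = 16·117 + 14·109 + 189·32 = 230
u_32 = 16·230 + 14·117 + 189·109 = 63
u_33 = 16·63 + 14·230 + 189·117 = 229
u_34 = 16·229 + 14·63 + 189·230 = 144
u_35 = 16·144 + 14·229 + 189·63 = 9
u_36 = 16·9 + 14·144 + 189·229 = 129
u_37 = 16·129 + 14·9 + 189·144 = 222
u_38 = 16·222 + 14·129 + 189·9 = 147
u_39 = 16·147 + 14·222 + 189·129 = 145
u_40 = 16·145 + 14·147 + 189·222 = 0
u_41 = 16·0 + 14·145 + 189·147 = 117
u_42 = 16·117 + 14·0 + 189·145 = 93
u_43 = 16·93 + 14·117 + 189·0 = 54
u_44 = 16·54 + 14·93 + 189·117 = 215
u_45 = 16·215 + 14·54 + 189·93 = 13
u_46 = 16·13 + 14·215 + 189·54 = 112
u_47 = 16·112 + 14·13 + 189·215 = 113
u_48 = 16·113 + 14·112 + 189·13 = 201
u_49 = 16·201 + 14·113 + 189·112 = 110
u_50 = 16·110 + 14·201 + 189·113 = 75
u_51 = 16·75 + 14·110 + 189·201 = 25
u_52 = 16·25 + 14·75 + 189·110 = 224
u_53 = 16·224 + 14·25 + 189·75 = 189
u_54 = 16·189 + 14·224 + 189·25 = 133
u_55 = 16·133 + 14·189 + 189·224 = 6
u_56 = 16·6 + 14·133 + 189·189 = 47
u_57 = 16·47 + 14·6 + 189·133 = 117
u_58 = 16·117 + 14·47 + 189·6 = 80
u_59 = 16·80 + 14·117 + 189·47 = 25
u_60 = 16·25 + 14·80 + 189·117 = 81
u_61 = 16·81 + 14·25 + 189·80 = 126
u_62 = 16·126 + 14·81 + 189·25 = 195
u_63 = 16·195 + 14·126 + 189·81 = 225
u_64 = 16·225 + 14·195 + 189·126 = 192
u_65 = 16·192 + 14·225 + 189·195 = 69
u_66 = 16·69 + 14·192 + 189·225 = 237
u_67 = 16·237 + 14·69 + 189·192 = 86
u_68 = 16·86 + 14·237 + 189·69 = 71
u_69 = 16·71 + 14·86 + 189·237 = 29
u_70 = 16·29 + 14·71 + 189·86 = 48
u_71 = 16·48 + 14·29 + 189·71 = 1
u_72 = 16·1 + 14·48 + 189·29 = 25
u_73 = 16·25 + 14·1 + 189·48 = 14
u_74 = 16·14 + 14·25 + 189·1 = 251
u_75 = 16·251 + 14·14 + 189·25 = 233
u_76 = 16·233 + 14·251 + 189·14 = 160
u_77 = 16·160 + 14·233 + 189·251 = 13
u_78 = 16·13 + 14·160 + 189·233 = 149
u_79 = 16·149 + 14·13 + 189·160 = 38
u_80 = 16·38 + 14·149 + 189·13 = 31
u_81 = 16·31 + 14·38 + 189·149 = 5
u_82 = 16·5 + 14·31 + 189·38 = 16
u_83 = 16·16 + 14·5 + 189·31 = 41
u_84 = 16·41 + 14·16 + 189·5 = 33
u_85 = 16·33 + 14·41 + 189·16 = 30
u_86 = 16·30 + 14·33 + 189·41 = 243
u_87 = 16·243 + 14·30 + 189·33 = 49
u_88 = 16·49 + 14·243 + 189·30 = 128
u_89 = 16·128 + 14·49 + 189·243 = 21
u_90 = 16·21 + 14·128 + 189·49 = 125
u_91 = 16·125 + 14·21 + 189·128 = 118
u_92 = 16·118 + 14·125 + 189·21 = 183
u_93 = 16·183 + 14·118 + 189·125 = 45
u_94 = 16·45 + 14·183 + 189·118 = 240
u_95 = 16·240 + 14·45 + 189·183 = 145
u_96 = 16·145 + 14·240 + 189·45 = 105
u_97 = 16·105 + 14·145 + 189·240 = 174
u_98 = 16·174 + 14·105 + 189·145 = 171
u_99 = 16·171 + 14·174 + 189·105 = 185
u_100 = 16·185 + 14·171 + 189·174 = 96
u_101 = 16·96 + 14·185 + 189·171 = 93
u_102 = 16·93 + 14·96 + 189·185 = 165
u_103 = 16·165 + 14·93 + 189·96 = 70
u_104 = 16·70 + 14·165 + 189·93 = 15
u_105 = 16·15 + 14·70 + 189·165 = 149
u_106 = 16·149 + 14·15 + 189·70 = 208
u_107 = 16·208 + 14·149 + 189·15 = 57
u_108 = 16·57 + 14·208 + 189·149 = 241
u_109 = 16·241 + 14·57 + 189·208 = 190
u_110 = 16·190 + 14·241 + 189·57 = 35
u_111 = 16·35 + 14·190 + 189·241 = 129
u_112 = 16·129 + 14·35 + 189·190 = 64
u_113 = 16·64 + 14·129 + 189·35 = 229
u_114 = 16·229 + 14·64 + 189·129 = 13
u_115 = 16·13 + 14·229 + 189·64 = 150
u_116 = 16·150 + 14·13 + 189·229 = 39
u_117 = 16·39 + 14·150 + 189·13 = 61
u_118 = 16·61 + 14·39 + 189·150 = 176
u_119 = 16·176 + 14·61 + 189·39 = 33
u_120 = 16·33 + 14·176 + 189·61 = 185
u_121 = 16·185 + 14·33 + 189·176 = 78
u_122 = 16·78 + 14·185 + 189·33 = 91
u_123 = 16·91 + 14·78 + 189·185 = 137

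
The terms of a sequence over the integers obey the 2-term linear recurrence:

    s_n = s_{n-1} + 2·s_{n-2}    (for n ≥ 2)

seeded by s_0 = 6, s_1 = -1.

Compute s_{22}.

6990511

s_2 = 1·-1 + 2·6 = 11
s_3 = 1·11 + 2·-1 = 9
s_4 = 1·9 + 2·11 = 31
s_5 = 1·31 + 2·9 = 49
s_6 = 1·49 + 2·31 = 111
s_7 = 1·111 + 2·49 = 209
s_8 = 1·209 + 2·111 = 431
s_9 = 1·431 + 2·209 = 849
s_10 = 1·849 + 2·431 = 1711
s_11 = 1·1711 + 2·849 = 3409
s_12 = 1·3409 + 2·1711 = 6831
s_13 = 1·6831 + 2·3409 = 13649
s_14 = 1·13649 + 2·6831 = 27311
s_15 = 1·27311 + 2·13649 = 54609
s_16 = 1·54609 + 2·27311 = 109231
s_17 = 1·109231 + 2·54609 = 218449
s_18 = 1·218449 + 2·109231 = 436911
s_19 = 1·436911 + 2·218449 = 873809
s_20 = 1·873809 + 2·436911 = 1747631
s_21 = 1·1747631 + 2·873809 = 3495249
s_22 = 1·3495249 + 2·1747631 = 6990511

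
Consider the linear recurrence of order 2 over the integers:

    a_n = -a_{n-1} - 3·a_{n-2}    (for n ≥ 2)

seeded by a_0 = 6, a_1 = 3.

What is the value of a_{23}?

-194163

a_2 = -1·3 + -3·6 = -21
a_3 = -1·-21 + -3·3 = 12
a_4 = -1·12 + -3·-21 = 51
a_5 = -1·51 + -3·12 = -87
a_6 = -1·-87 + -3·51 = -66
a_7 = -1·-66 + -3·-87 = 327
a_8 = -1·327 + -3·-66 = -129
a_9 = -1·-129 + -3·327 = -852
a_10 = -1·-852 + -3·-129 = 1239
a_11 = -1·1239 + -3·-852 = 1317
a_12 = -1·1317 + -3·1239 = -5034
a_13 = -1·-5034 + -3·1317 = 1083
a_14 = -1·1083 + -3·-5034 = 14019
a_15 = -1·14019 + -3·1083 = -17268
a_16 = -1·-17268 + -3·14019 = -24789
a_17 = -1·-24789 + -3·-17268 = 76593
a_18 = -1·76593 + -3·-24789 = -2226
a_19 = -1·-2226 + -3·76593 = -227553
a_20 = -1·-227553 + -3·-2226 = 234231
a_21 = -1·234231 + -3·-227553 = 448428
a_22 = -1·448428 + -3·234231 = -1151121
a_23 = -1·-1151121 + -3·448428 = -194163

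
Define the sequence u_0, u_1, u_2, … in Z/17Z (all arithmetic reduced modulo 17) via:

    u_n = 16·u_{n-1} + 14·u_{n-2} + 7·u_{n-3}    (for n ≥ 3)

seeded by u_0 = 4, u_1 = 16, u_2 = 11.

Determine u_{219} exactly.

7

u_3 = 16·11 + 14·16 + 7·4 = 3
u_4 = 16·3 + 14·11 + 7·16 = 8
u_5 = 16·8 + 14·3 + 7·11 = 9
u_6 = 16·9 + 14·8 + 7·3 = 5
u_7 = 16·5 + 14·9 + 7·8 = 7
u_8 = 16·7 + 14·5 + 7·9 = 7
u_9 = 16·7 + 14·7 + 7·5 = 7
u_10 = 16·7 + 14·7 + 7·7 = 4
u_11 = 16·4 + 14·7 + 7·7 = 7
u_12 = 16·7 + 14·4 + 7·7 = 13
u_13 = 16·13 + 14·7 + 7·4 = 11
u_14 = 16·11 + 14·13 + 7·7 = 16
u_15 = 16·16 + 14·11 + 7·13 = 8
u_16 = 16·8 + 14·16 + 7·11 = 4
u_17 = 16·4 + 14·8 + 7·16 = 16
u_18 = 16·16 + 14·4 + 7·8 = 11
(u_16, u_17, u_18) = (4, 16, 11) = (u_0, u_1, u_2), so the sequence has period 16.
219 ≡ 11 (mod 16), hence u_219 = u_11 = 7.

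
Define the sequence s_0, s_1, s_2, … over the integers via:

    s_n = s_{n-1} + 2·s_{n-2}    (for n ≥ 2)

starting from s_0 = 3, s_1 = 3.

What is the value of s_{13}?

16383

s_2 = 1·3 + 2·3 = 9
s_3 = 1·9 + 2·3 = 15
s_4 = 1·15 + 2·9 = 33
s_5 = 1·33 + 2·15 = 63
s_6 = 1·63 + 2·33 = 129
s_7 = 1·129 + 2·63 = 255
s_8 = 1·255 + 2·129 = 513
s_9 = 1·513 + 2·255 = 1023
s_10 = 1·1023 + 2·513 = 2049
s_11 = 1·2049 + 2·1023 = 4095
s_12 = 1·4095 + 2·2049 = 8193
s_13 = 1·8193 + 2·4095 = 16383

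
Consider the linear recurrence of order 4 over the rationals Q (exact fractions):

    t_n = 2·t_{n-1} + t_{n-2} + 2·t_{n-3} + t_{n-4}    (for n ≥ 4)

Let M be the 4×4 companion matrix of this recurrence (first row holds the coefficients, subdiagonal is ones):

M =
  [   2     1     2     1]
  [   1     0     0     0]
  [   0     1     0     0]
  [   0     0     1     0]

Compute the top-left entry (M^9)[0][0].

5396

(M^9)[0][0] is the top entry after applying M 9 times to the unit state (1, 0, 0, 0). Equivalently it is h_{12} for the auxiliary sequence (h_n) obeying the same recurrence with h_3 = 1 and h_i = 0 for 0 ≤ i < 3:
h_4 = 2·1 + 1·0 + 2·0 + 1·0 = 2
h_5 = 2·2 + 1·1 + 2·0 + 1·0 = 5
h_6 = 2·5 + 1·2 + 2·1 + 1·0 = 14
h_7 = 2·14 + 1·5 + 2·2 + 1·1 = 38
h_8 = 2·38 + 1·14 + 2·5 + 1·2 = 102
h_9 = 2·102 + 1·38 + 2·14 + 1·5 = 275
h_10 = 2·275 + 1·102 + 2·38 + 1·14 = 742
h_11 = 2·742 + 1·275 + 2·102 + 1·38 = 2001
h_12 = 2·2001 + 1·742 + 2·275 + 1·102 = 5396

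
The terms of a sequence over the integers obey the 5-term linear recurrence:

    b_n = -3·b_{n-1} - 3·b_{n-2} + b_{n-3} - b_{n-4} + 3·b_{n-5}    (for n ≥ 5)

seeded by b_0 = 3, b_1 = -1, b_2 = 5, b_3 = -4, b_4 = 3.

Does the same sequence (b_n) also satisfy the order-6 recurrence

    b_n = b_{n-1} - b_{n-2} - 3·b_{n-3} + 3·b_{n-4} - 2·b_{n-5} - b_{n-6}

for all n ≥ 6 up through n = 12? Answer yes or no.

Terms b_0..b_12: 3, -1, 5, -4, 3, 18, -75, 193, -351, 390, 205, -2554, 8367
n=6: candidate gives 41, actual b_6 = -75 ✗

no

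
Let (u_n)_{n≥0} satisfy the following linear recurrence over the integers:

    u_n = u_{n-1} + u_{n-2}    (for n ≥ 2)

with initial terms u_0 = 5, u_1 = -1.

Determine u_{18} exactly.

u_2 = 1·-1 + 1·5 = 4
u_3 = 1·4 + 1·-1 = 3
u_4 = 1·3 + 1·4 = 7
u_5 = 1·7 + 1·3 = 10
u_6 = 1·10 + 1·7 = 17
u_7 = 1·17 + 1·10 = 27
u_8 = 1·27 + 1·17 = 44
u_9 = 1·44 + 1·27 = 71
u_10 = 1·71 + 1·44 = 115
u_11 = 1·115 + 1·71 = 186
u_12 = 1·186 + 1·115 = 301
u_13 = 1·301 + 1·186 = 487
u_14 = 1·487 + 1·301 = 788
u_15 = 1·788 + 1·487 = 1275
u_16 = 1·1275 + 1·788 = 2063
u_17 = 1·2063 + 1·1275 = 3338
u_18 = 1·3338 + 1·2063 = 5401

5401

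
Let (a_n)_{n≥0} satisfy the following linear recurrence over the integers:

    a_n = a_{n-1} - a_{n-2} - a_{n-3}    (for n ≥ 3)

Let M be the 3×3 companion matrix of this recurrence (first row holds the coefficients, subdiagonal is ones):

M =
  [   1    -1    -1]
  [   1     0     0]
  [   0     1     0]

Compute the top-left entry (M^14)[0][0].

56

(M^14)[0][0] is the top entry after applying M 14 times to the unit state (1, 0, 0). Equivalently it is h_{16} for the auxiliary sequence (h_n) obeying the same recurrence with h_2 = 1 and h_i = 0 for 0 ≤ i < 2:
h_3 = 1·1 + -1·0 + -1·0 = 1
h_4 = 1·1 + -1·1 + -1·0 = 0
h_5 = 1·0 + -1·1 + -1·1 = -2
h_6 = 1·-2 + -1·0 + -1·1 = -3
h_7 = 1·-3 + -1·-2 + -1·0 = -1
h_8 = 1·-1 + -1·-3 + -1·-2 = 4
h_9 = 1·4 + -1·-1 + -1·-3 = 8
h_10 = 1·8 + -1·4 + -1·-1 = 5
h_11 = 1·5 + -1·8 + -1·4 = -7
h_12 = 1·-7 + -1·5 + -1·8 = -20
h_13 = 1·-20 + -1·-7 + -1·5 = -18
h_14 = 1·-18 + -1·-20 + -1·-7 = 9
h_15 = 1·9 + -1·-18 + -1·-20 = 47
h_16 = 1·47 + -1·9 + -1·-18 = 56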